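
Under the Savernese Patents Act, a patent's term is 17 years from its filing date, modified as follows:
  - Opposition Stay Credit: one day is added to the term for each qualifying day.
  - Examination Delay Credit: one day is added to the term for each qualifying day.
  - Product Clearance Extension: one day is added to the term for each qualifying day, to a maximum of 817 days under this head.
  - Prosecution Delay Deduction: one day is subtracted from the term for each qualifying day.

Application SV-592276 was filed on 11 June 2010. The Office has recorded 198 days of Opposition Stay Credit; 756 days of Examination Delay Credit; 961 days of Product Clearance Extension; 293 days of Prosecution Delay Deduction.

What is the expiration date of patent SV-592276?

June 28, 2031

Base term: filing date + 17 years → 11 June 2027.
Opposition Stay Credit: +198 days → 26 December 2027.
Examination Delay Credit: +756 days → 20 January 2030.
Product Clearance Extension: 961 days claimed exceeds the 817-day cap, so +817 days → 16 April 2032.
Prosecution Delay Deduction: −293 days → 28 June 2031.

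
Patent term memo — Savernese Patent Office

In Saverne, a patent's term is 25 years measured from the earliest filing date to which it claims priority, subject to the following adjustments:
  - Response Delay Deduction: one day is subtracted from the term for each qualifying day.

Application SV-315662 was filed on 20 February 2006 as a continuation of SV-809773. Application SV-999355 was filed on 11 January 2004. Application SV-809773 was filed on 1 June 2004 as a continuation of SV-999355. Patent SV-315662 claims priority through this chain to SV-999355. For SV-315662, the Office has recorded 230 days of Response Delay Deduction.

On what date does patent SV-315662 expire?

Earliest priority filing: 11 January 2004.
Base term: 11 January 2004 + 25 years → 11 January 2029.
Response Delay Deduction: −230 days → 26 May 2028.

May 26, 2028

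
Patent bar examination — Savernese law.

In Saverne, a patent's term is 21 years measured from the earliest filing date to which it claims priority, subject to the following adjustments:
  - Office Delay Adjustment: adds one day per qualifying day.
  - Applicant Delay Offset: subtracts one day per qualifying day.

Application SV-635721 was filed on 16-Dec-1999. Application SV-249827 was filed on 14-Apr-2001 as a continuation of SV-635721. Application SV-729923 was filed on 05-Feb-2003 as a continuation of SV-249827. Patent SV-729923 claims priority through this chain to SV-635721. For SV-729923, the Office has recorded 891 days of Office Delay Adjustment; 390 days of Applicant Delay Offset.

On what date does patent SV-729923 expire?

Earliest priority filing: 16 December 1999.
Base term: 16 December 1999 + 21 years → 16 December 2020.
Office Delay Adjustment: +891 days → 26 May 2023.
Applicant Delay Offset: −390 days → 1 May 2022.

2022-05-01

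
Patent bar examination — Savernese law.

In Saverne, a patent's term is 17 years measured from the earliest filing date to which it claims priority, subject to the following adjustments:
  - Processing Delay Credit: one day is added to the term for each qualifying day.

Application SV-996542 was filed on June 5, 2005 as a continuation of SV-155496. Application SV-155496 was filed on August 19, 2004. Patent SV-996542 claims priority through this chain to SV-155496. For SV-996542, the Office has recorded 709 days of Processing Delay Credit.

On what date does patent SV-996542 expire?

July 29, 2023

Earliest priority filing: 19 August 2004.
Base term: 19 August 2004 + 17 years → 19 August 2021.
Processing Delay Credit: +709 days → 29 July 2023.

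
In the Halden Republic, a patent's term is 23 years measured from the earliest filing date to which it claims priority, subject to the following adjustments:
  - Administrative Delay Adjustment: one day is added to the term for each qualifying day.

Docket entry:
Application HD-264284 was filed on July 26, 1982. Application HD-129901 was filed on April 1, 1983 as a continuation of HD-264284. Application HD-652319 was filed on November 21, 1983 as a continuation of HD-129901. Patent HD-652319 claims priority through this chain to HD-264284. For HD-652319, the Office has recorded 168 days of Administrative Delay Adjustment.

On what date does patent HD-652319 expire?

2006-01-10

Earliest priority filing: 26 July 1982.
Base term: 26 July 1982 + 23 years → 26 July 2005.
Administrative Delay Adjustment: +168 days → 10 January 2006.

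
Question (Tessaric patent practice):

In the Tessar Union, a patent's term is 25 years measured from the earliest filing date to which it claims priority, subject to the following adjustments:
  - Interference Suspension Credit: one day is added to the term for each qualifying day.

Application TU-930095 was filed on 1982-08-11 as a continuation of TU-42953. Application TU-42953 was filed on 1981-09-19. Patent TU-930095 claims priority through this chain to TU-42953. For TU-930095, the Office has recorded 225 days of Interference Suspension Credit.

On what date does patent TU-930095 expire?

Earliest priority filing: 19 September 1981.
Base term: 19 September 1981 + 25 years → 19 September 2006.
Interference Suspension Credit: +225 days → 2 May 2007.

May 2, 2007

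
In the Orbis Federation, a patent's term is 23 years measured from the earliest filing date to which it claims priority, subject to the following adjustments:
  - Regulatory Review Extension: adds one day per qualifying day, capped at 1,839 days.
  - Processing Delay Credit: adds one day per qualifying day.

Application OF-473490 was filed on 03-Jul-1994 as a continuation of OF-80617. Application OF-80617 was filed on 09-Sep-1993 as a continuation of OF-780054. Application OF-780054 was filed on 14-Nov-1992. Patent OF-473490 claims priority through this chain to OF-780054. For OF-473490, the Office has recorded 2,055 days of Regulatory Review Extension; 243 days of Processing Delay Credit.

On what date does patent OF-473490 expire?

July 27, 2021

Earliest priority filing: 14 November 1992.
Base term: 14 November 1992 + 23 years → 14 November 2015.
Regulatory Review Extension: 2055 days claimed exceeds the 1839-day cap, so +1839 days → 26 November 2020.
Processing Delay Credit: +243 days → 27 July 2021.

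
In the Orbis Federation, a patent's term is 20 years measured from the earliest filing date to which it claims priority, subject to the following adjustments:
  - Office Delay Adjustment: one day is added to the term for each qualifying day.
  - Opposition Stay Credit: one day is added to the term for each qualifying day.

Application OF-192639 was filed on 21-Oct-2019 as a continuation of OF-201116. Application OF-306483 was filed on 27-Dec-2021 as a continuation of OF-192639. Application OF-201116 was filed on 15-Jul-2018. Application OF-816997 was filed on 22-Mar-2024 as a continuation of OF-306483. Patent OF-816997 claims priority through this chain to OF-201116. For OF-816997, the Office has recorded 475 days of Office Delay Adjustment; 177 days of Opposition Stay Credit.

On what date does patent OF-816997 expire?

Earliest priority filing: 15 July 2018.
Base term: 15 July 2018 + 20 years → 15 July 2038.
Office Delay Adjustment: +475 days → 2 November 2039.
Opposition Stay Credit: +177 days → 27 April 2040.

2040-04-27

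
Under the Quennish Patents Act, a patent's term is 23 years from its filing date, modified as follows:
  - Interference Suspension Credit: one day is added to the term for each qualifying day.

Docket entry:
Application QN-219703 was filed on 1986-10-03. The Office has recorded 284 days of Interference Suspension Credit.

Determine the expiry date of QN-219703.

Base term: filing date + 23 years → 3 October 2009.
Interference Suspension Credit: +284 days → 14 July 2010.

2010-07-14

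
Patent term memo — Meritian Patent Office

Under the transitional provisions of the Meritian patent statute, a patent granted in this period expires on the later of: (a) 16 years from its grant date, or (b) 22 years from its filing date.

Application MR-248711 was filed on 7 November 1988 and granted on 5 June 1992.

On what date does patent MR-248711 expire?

2010-11-07

(a) grant + 16 years → 5 June 2008.
(b) filing + 22 years → 7 November 2010.
Later of the two: 7 November 2010.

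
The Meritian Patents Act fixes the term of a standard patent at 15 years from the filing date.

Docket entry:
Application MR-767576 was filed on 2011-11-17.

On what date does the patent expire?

November 17, 2026

Filing date + 15 years → 17 November 2026.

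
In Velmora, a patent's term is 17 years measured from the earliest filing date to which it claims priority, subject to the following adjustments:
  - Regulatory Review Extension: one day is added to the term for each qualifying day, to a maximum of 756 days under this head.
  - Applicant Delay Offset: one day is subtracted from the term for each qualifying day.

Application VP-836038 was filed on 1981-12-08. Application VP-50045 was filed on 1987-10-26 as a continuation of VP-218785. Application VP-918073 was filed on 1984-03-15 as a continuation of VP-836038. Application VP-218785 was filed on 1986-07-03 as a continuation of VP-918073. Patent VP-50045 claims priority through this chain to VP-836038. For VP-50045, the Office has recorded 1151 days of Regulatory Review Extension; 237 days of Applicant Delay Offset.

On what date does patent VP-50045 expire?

Earliest priority filing: 8 December 1981.
Base term: 8 December 1981 + 17 years → 8 December 1998.
Regulatory Review Extension: 1151 days claimed exceeds the 756-day cap, so +756 days → 2 January 2001.
Applicant Delay Offset: −237 days → 10 May 2000.

May 10, 2000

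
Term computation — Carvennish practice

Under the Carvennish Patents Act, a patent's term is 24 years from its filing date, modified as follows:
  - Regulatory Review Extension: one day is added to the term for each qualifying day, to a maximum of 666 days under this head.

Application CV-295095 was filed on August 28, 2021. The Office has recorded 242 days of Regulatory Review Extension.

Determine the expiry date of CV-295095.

Base term: filing date + 24 years → 28 August 2045.
Regulatory Review Extension: 242 days (within the 666-day cap) → +242 days → 27 April 2046.

April 27, 2046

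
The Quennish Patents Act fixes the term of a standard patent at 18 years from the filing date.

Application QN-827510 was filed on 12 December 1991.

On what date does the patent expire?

Filing date + 18 years → 12 December 2009.

December 12, 2009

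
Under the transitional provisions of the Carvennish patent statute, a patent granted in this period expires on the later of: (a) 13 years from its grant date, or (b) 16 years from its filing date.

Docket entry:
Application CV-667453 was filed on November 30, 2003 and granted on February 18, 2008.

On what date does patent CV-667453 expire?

2021-02-18

(a) grant + 13 years → 18 February 2021.
(b) filing + 16 years → 30 November 2019.
Later of the two: 18 February 2021.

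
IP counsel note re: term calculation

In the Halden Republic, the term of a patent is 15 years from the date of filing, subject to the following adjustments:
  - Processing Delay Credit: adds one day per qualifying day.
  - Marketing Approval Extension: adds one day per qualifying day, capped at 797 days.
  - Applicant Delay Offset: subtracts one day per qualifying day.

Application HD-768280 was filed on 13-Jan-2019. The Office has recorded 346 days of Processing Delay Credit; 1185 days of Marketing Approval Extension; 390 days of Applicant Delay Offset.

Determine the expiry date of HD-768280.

2036-02-05

Base term: filing date + 15 years → 13 January 2034.
Processing Delay Credit: +346 days → 25 December 2034.
Marketing Approval Extension: 1185 days claimed exceeds the 797-day cap, so +797 days → 1 March 2037.
Applicant Delay Offset: −390 days → 5 February 2036.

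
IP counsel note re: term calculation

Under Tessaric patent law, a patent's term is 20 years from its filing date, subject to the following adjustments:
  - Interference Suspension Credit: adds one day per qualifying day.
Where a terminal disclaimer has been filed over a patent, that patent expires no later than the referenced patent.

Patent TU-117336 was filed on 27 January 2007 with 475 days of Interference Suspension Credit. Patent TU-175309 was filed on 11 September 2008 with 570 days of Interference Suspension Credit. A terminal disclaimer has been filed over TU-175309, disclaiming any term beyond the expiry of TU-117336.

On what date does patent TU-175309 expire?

May 16, 2028

Natural term of TU-175309:
  Base: filing + 20 years → 11 September 2028.
  Interference Suspension Credit: +570 days → 4 April 2030.
Expiry of referenced patent TU-117336:
  Base: filing + 20 years → 27 January 2027.
  Interference Suspension Credit: +475 days → 16 May 2028.
Terminal disclaimer: TU-175309 expires on the earlier of 4 April 2030 and 16 May 2028.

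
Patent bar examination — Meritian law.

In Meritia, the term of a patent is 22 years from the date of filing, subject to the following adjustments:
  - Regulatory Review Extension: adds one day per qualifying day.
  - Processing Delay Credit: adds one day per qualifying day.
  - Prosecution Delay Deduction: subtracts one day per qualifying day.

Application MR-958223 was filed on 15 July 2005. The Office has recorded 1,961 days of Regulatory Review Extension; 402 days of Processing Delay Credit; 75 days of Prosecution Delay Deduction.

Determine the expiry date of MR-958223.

Base term: filing date + 22 years → 15 July 2027.
Regulatory Review Extension: +1961 days → 26 November 2032.
Processing Delay Credit: +402 days → 2 January 2034.
Prosecution Delay Deduction: −75 days → 19 October 2033.

October 19, 2033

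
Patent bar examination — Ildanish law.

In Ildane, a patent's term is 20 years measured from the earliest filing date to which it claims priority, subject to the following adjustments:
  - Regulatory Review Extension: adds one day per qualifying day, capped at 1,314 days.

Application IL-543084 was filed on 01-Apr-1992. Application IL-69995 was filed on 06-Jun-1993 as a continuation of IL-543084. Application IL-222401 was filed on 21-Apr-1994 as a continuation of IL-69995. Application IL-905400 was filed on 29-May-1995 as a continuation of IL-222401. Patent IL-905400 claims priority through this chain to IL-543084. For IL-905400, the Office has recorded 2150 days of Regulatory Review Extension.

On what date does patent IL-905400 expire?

Earliest priority filing: 1 April 1992.
Base term: 1 April 1992 + 20 years → 1 April 2012.
Regulatory Review Extension: 2150 days claimed exceeds the 1314-day cap, so +1314 days → 6 November 2015.

November 6, 2015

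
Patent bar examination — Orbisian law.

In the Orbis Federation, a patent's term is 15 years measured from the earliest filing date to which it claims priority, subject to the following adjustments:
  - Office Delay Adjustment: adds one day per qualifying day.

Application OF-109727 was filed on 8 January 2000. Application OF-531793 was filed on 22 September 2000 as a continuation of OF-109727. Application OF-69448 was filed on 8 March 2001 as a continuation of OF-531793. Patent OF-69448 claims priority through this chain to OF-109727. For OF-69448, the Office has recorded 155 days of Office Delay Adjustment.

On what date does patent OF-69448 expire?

Earliest priority filing: 8 January 2000.
Base term: 8 January 2000 + 15 years → 8 January 2015.
Office Delay Adjustment: +155 days → 12 June 2015.

2015-06-12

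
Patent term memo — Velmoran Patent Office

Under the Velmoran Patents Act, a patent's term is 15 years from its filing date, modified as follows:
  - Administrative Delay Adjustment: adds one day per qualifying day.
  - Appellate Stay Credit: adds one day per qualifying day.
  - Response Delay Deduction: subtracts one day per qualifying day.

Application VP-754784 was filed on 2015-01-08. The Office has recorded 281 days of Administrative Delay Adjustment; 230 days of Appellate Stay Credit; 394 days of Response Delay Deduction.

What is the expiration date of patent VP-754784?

May 5, 2030

Base term: filing date + 15 years → 8 January 2030.
Administrative Delay Adjustment: +281 days → 16 October 2030.
Appellate Stay Credit: +230 days → 3 June 2031.
Response Delay Deduction: −394 days → 5 May 2030.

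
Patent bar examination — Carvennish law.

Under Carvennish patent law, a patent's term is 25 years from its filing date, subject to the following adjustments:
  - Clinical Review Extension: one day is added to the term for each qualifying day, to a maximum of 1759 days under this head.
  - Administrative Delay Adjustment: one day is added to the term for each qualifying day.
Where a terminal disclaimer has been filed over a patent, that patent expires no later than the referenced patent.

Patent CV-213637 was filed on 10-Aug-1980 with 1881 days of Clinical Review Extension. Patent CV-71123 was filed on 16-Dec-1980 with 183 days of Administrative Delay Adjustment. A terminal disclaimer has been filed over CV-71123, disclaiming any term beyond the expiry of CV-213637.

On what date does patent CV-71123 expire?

June 17, 2006

Natural term of CV-71123:
  Base: filing + 25 years → 16 December 2005.
  Administrative Delay Adjustment: +183 days → 17 June 2006.
Expiry of referenced patent CV-213637:
  Base: filing + 25 years → 10 August 2005.
  Clinical Review Extension: 1881 days claimed exceeds the 1759-day cap, so +1759 days → 4 June 2010.
Terminal disclaimer: CV-71123 expires on the earlier of 17 June 2006 and 4 June 2010.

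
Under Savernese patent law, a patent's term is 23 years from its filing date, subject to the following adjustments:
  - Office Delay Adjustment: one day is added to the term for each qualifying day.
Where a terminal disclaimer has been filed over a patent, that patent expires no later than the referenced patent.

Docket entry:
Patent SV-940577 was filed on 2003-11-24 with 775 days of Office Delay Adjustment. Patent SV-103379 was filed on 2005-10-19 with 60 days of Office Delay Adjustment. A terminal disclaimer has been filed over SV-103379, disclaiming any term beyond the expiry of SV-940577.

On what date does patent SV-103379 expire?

Natural term of SV-103379:
  Base: filing + 23 years → 19 October 2028.
  Office Delay Adjustment: +60 days → 18 December 2028.
Expiry of referenced patent SV-940577:
  Base: filing + 23 years → 24 November 2026.
  Office Delay Adjustment: +775 days → 7 January 2029.
Terminal disclaimer: SV-103379 expires on the earlier of 18 December 2028 and 7 January 2029.

2028-12-18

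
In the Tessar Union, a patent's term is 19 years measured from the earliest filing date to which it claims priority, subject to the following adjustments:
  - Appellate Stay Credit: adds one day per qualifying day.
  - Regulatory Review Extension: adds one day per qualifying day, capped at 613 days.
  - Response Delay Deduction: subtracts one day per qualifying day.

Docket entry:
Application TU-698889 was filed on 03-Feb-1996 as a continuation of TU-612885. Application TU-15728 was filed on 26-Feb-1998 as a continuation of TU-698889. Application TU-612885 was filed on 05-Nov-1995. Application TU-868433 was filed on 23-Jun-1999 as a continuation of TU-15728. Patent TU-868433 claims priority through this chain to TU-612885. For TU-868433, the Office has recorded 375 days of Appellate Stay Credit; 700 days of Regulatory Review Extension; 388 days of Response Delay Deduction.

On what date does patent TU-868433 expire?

Earliest priority filing: 5 November 1995.
Base term: 5 November 1995 + 19 years → 5 November 2014.
Appellate Stay Credit: +375 days → 15 November 2015.
Regulatory Review Extension: 700 days claimed exceeds the 613-day cap, so +613 days → 20 July 2017.
Response Delay Deduction: −388 days → 27 June 2016.

2016-06-27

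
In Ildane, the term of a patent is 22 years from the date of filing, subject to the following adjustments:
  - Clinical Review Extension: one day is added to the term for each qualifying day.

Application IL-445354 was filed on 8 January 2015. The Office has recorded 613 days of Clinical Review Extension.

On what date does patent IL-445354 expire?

2038-09-13

Base term: filing date + 22 years → 8 January 2037.
Clinical Review Extension: +613 days → 13 September 2038.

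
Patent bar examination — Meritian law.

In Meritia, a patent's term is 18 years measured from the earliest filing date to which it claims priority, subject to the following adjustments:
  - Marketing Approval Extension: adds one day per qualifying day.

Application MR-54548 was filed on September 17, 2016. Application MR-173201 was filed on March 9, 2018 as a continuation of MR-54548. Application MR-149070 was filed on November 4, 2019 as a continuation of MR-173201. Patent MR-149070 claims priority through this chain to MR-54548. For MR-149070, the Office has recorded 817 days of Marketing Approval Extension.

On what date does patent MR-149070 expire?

Earliest priority filing: 17 September 2016.
Base term: 17 September 2016 + 18 years → 17 September 2034.
Marketing Approval Extension: +817 days → 12 December 2036.

December 12, 2036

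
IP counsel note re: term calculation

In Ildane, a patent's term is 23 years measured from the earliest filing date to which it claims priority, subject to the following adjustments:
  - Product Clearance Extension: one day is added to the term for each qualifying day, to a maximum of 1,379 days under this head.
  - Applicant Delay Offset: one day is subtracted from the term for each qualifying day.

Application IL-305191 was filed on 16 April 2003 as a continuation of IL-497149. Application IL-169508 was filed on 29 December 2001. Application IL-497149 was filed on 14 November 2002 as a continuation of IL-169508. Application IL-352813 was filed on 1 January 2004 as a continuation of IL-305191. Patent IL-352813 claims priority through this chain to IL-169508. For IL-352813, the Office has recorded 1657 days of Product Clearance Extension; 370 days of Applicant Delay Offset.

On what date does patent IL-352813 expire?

Earliest priority filing: 29 December 2001.
Base term: 29 December 2001 + 23 years → 29 December 2024.
Product Clearance Extension: 1657 days claimed exceeds the 1379-day cap, so +1379 days → 8 October 2028.
Applicant Delay Offset: −370 days → 4 October 2027.

2027-10-04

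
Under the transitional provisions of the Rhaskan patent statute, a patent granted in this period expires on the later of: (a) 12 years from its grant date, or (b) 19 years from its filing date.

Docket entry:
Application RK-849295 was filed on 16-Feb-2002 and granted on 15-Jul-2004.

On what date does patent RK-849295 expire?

(a) grant + 12 years → 15 July 2016.
(b) filing + 19 years → 16 February 2021.
Later of the two: 16 February 2021.

February 16, 2021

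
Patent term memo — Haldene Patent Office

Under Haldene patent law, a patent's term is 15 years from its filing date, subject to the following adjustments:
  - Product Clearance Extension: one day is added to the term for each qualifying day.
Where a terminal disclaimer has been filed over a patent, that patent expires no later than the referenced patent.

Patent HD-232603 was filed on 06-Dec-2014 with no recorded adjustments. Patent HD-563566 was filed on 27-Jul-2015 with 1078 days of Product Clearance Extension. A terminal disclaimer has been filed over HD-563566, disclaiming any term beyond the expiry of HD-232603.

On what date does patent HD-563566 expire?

2029-12-06

Natural term of HD-563566:
  Base: filing + 15 years → 27 July 2030.
  Product Clearance Extension: +1078 days → 9 July 2033.
Expiry of referenced patent HD-232603:
  Base: filing + 15 years → 6 December 2029.
Terminal disclaimer: HD-563566 expires on the earlier of 9 July 2033 and 6 December 2029.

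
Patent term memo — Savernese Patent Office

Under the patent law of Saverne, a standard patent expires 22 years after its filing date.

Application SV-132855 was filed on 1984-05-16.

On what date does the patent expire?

2006-05-16

Filing date + 22 years → 16 May 2006.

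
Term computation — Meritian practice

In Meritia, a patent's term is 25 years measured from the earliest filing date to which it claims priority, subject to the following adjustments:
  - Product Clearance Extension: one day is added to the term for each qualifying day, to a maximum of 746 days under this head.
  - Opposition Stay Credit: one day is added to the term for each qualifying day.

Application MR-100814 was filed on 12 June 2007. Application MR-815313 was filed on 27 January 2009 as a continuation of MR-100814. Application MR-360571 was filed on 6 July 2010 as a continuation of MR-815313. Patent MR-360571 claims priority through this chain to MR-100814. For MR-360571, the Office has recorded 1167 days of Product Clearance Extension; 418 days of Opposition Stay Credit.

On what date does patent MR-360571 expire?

August 20, 2035

Earliest priority filing: 12 June 2007.
Base term: 12 June 2007 + 25 years → 12 June 2032.
Product Clearance Extension: 1167 days claimed exceeds the 746-day cap, so +746 days → 28 June 2034.
Opposition Stay Credit: +418 days → 20 August 2035.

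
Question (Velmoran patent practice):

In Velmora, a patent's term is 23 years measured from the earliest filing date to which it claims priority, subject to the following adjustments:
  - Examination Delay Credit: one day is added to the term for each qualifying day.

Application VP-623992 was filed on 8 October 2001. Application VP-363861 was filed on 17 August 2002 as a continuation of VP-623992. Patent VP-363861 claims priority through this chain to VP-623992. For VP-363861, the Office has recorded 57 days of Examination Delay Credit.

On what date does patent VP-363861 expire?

December 4, 2024

Earliest priority filing: 8 October 2001.
Base term: 8 October 2001 + 23 years → 8 October 2024.
Examination Delay Credit: +57 days → 4 December 2024.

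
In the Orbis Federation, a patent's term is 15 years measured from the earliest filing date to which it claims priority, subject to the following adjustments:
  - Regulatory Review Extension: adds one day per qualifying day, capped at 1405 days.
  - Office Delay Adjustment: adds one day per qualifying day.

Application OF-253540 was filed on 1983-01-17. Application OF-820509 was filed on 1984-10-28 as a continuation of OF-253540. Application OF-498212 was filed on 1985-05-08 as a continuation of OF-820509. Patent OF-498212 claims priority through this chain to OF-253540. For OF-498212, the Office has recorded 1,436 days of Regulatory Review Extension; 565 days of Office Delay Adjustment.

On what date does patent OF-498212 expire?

Earliest priority filing: 17 January 1983.
Base term: 17 January 1983 + 15 years → 17 January 1998.
Regulatory Review Extension: 1436 days claimed exceeds the 1405-day cap, so +1405 days → 22 November 2001.
Office Delay Adjustment: +565 days → 10 June 2003.

2003-06-10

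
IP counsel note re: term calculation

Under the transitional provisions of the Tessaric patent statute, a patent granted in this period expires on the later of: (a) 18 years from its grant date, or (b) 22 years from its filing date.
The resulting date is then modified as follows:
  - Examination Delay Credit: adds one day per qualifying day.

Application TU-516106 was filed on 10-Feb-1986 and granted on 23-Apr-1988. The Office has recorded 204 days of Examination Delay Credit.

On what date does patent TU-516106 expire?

(a) grant + 18 years → 23 April 2006.
(b) filing + 22 years → 10 February 2008.
Later of the two: 10 February 2008.
Examination Delay Credit: +204 days → 1 September 2008.

2008-09-01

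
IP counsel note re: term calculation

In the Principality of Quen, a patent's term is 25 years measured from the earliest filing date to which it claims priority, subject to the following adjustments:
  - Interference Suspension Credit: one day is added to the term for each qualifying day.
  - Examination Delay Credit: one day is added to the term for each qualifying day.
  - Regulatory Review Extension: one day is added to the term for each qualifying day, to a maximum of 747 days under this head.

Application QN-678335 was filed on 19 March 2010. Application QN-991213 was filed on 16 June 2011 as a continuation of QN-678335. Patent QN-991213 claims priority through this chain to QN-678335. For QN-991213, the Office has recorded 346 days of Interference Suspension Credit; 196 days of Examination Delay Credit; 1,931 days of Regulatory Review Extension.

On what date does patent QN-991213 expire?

Earliest priority filing: 19 March 2010.
Base term: 19 March 2010 + 25 years → 19 March 2035.
Interference Suspension Credit: +346 days → 28 February 2036.
Examination Delay Credit: +196 days → 11 September 2036.
Regulatory Review Extension: 1931 days claimed exceeds the 747-day cap, so +747 days → 28 September 2038.

September 28, 2038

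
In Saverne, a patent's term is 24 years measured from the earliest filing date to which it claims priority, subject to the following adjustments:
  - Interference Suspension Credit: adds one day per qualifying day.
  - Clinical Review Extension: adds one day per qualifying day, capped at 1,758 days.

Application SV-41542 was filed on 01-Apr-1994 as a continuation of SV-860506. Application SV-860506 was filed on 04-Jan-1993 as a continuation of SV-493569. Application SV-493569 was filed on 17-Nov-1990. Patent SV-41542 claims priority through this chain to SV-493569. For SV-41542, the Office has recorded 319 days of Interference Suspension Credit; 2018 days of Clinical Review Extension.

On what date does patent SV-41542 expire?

2020-07-25

Earliest priority filing: 17 November 1990.
Base term: 17 November 1990 + 24 years → 17 November 2014.
Interference Suspension Credit: +319 days → 2 October 2015.
Clinical Review Extension: 2018 days claimed exceeds the 1758-day cap, so +1758 days → 25 July 2020.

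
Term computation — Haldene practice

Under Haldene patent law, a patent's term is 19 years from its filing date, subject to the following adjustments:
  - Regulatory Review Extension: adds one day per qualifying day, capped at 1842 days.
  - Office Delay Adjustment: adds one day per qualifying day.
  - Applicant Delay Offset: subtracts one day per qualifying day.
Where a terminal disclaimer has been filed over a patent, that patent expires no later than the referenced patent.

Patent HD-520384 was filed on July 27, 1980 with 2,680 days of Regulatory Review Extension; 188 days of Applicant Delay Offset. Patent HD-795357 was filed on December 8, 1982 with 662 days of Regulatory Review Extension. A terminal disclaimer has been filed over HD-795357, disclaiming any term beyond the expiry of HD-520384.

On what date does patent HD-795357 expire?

Natural term of HD-795357:
  Base: filing + 19 years → 8 December 2001.
  Regulatory Review Extension: 662 days (within the 1842-day cap) → +662 days → 1 October 2003.
Expiry of referenced patent HD-520384:
  Base: filing + 19 years → 27 July 1999.
  Regulatory Review Extension: 2680 days claimed exceeds the 1842-day cap, so +1842 days → 11 August 2004.
  Applicant Delay Offset: −188 days → 5 February 2004.
Terminal disclaimer: HD-795357 expires on the earlier of 1 October 2003 and 5 February 2004.

2003-10-01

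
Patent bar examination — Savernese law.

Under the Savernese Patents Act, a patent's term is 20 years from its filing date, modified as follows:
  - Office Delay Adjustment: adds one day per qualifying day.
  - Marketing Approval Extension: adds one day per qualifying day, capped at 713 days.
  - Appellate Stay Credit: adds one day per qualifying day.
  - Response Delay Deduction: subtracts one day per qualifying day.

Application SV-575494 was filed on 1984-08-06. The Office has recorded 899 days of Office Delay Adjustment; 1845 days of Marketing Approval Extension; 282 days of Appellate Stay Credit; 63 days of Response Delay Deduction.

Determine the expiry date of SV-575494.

Base term: filing date + 20 years → 6 August 2004.
Office Delay Adjustment: +899 days → 22 January 2007.
Marketing Approval Extension: 1845 days claimed exceeds the 713-day cap, so +713 days → 4 January 2009.
Appellate Stay Credit: +282 days → 13 October 2009.
Response Delay Deduction: −63 days → 11 August 2009.

August 11, 2009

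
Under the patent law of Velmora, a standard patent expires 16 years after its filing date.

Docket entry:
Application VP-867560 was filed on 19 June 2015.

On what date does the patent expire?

2031-06-19

Filing date + 16 years → 19 June 2031.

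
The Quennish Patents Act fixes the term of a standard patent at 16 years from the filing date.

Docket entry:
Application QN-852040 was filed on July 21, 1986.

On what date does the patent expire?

Filing date + 16 years → 21 July 2002.

2002-07-21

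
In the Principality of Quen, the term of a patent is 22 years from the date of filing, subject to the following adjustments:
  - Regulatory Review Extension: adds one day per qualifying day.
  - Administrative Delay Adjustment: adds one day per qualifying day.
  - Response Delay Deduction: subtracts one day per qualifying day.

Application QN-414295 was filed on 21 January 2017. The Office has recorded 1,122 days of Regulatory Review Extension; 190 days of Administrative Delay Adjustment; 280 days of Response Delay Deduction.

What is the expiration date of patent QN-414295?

2041-11-18

Base term: filing date + 22 years → 21 January 2039.
Regulatory Review Extension: +1122 days → 16 February 2042.
Administrative Delay Adjustment: +190 days → 25 August 2042.
Response Delay Deduction: −280 days → 18 November 2041.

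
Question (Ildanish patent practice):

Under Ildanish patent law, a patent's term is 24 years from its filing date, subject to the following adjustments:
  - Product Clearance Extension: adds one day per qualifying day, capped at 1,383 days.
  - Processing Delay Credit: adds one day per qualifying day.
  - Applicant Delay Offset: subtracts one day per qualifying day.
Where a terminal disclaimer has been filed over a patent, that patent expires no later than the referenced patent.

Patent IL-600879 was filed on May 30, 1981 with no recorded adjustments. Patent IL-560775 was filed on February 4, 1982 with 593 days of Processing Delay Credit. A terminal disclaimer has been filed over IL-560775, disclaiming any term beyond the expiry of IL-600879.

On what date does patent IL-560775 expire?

Natural term of IL-560775:
  Base: filing + 24 years → 4 February 2006.
  Processing Delay Credit: +593 days → 20 September 2007.
Expiry of referenced patent IL-600879:
  Base: filing + 24 years → 30 May 2005.
Terminal disclaimer: IL-560775 expires on the earlier of 20 September 2007 and 30 May 2005.

2005-05-30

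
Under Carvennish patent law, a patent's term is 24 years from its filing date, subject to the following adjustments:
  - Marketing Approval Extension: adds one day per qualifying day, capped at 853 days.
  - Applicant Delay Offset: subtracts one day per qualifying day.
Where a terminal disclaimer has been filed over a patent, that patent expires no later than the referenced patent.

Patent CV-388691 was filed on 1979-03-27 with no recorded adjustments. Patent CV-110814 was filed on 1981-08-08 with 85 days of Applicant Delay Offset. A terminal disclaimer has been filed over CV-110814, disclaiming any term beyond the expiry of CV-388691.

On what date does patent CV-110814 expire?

2003-03-27

Natural term of CV-110814:
  Base: filing + 24 years → 8 August 2005.
  Applicant Delay Offset: −85 days → 15 May 2005.
Expiry of referenced patent CV-388691:
  Base: filing + 24 years → 27 March 2003.
Terminal disclaimer: CV-110814 expires on the earlier of 15 May 2005 and 27 March 2003.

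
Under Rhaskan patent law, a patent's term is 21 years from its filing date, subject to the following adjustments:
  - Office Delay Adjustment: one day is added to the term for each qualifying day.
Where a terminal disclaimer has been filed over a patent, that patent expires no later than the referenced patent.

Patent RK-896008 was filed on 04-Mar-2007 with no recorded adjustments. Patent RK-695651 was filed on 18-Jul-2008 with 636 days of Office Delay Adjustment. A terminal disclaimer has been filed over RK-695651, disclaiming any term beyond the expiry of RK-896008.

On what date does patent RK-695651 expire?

Natural term of RK-695651:
  Base: filing + 21 years → 18 July 2029.
  Office Delay Adjustment: +636 days → 15 April 2031.
Expiry of referenced patent RK-896008:
  Base: filing + 21 years → 4 March 2028.
Terminal disclaimer: RK-695651 expires on the earlier of 15 April 2031 and 4 March 2028.

March 4, 2028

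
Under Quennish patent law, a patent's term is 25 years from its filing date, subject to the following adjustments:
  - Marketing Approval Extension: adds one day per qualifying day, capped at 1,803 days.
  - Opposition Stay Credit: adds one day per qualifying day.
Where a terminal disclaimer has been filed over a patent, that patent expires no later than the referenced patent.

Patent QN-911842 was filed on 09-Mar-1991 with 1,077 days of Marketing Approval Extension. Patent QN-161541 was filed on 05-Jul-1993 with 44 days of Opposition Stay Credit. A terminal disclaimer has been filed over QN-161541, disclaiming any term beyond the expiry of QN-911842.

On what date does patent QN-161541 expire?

2018-08-18

Natural term of QN-161541:
  Base: filing + 25 years → 5 July 2018.
  Opposition Stay Credit: +44 days → 18 August 2018.
Expiry of referenced patent QN-911842:
  Base: filing + 25 years → 9 March 2016.
  Marketing Approval Extension: 1077 days (within the 1803-day cap) → +1077 days → 19 February 2019.
Terminal disclaimer: QN-161541 expires on the earlier of 18 August 2018 and 19 February 2019.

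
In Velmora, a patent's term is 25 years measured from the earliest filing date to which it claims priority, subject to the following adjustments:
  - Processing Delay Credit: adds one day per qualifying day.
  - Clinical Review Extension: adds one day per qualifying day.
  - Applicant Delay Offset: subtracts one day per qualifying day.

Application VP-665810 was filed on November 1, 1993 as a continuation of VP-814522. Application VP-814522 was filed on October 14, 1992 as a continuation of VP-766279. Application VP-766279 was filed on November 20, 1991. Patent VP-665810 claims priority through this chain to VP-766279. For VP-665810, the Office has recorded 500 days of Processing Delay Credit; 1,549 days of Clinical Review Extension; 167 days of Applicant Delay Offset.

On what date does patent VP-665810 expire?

2022-01-15

Earliest priority filing: 20 November 1991.
Base term: 20 November 1991 + 25 years → 20 November 2016.
Processing Delay Credit: +500 days → 4 April 2018.
Clinical Review Extension: +1549 days → 1 July 2022.
Applicant Delay Offset: −167 days → 15 January 2022.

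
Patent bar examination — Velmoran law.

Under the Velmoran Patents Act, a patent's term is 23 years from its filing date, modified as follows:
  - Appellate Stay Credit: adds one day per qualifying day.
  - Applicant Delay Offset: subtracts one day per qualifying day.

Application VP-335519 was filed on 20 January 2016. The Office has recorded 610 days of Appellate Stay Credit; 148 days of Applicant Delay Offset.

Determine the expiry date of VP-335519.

Base term: filing date + 23 years → 20 January 2039.
Appellate Stay Credit: +610 days → 21 September 2040.
Applicant Delay Offset: −148 days → 26 April 2040.

2040-04-26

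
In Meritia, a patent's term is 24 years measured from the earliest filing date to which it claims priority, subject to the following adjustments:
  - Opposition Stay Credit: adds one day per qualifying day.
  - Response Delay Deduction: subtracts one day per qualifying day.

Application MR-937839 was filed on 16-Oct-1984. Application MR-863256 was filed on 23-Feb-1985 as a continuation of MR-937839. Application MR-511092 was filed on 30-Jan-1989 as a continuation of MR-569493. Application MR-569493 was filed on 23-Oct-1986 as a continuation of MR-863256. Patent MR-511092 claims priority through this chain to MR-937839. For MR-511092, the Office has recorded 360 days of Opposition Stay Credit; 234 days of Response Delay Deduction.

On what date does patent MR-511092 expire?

2009-02-19

Earliest priority filing: 16 October 1984.
Base term: 16 October 1984 + 24 years → 16 October 2008.
Opposition Stay Credit: +360 days → 11 October 2009.
Response Delay Deduction: −234 days → 19 February 2009.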